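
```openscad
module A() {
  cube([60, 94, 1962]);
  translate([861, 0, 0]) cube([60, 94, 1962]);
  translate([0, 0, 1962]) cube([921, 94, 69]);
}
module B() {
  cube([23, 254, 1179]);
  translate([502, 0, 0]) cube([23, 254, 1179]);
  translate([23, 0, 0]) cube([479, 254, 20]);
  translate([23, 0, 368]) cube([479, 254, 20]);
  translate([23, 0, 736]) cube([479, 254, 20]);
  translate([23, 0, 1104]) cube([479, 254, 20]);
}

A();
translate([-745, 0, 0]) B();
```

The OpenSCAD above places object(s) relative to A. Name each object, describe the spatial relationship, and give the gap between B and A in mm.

A is a door frame. B is a bookshelf. The bookshelf is on the floor beside the door frame on its −x side. The gap between the bookshelf and the door frame is 220 mm.

The bookshelf's nearest face is 220 mm from the door frame's −x face.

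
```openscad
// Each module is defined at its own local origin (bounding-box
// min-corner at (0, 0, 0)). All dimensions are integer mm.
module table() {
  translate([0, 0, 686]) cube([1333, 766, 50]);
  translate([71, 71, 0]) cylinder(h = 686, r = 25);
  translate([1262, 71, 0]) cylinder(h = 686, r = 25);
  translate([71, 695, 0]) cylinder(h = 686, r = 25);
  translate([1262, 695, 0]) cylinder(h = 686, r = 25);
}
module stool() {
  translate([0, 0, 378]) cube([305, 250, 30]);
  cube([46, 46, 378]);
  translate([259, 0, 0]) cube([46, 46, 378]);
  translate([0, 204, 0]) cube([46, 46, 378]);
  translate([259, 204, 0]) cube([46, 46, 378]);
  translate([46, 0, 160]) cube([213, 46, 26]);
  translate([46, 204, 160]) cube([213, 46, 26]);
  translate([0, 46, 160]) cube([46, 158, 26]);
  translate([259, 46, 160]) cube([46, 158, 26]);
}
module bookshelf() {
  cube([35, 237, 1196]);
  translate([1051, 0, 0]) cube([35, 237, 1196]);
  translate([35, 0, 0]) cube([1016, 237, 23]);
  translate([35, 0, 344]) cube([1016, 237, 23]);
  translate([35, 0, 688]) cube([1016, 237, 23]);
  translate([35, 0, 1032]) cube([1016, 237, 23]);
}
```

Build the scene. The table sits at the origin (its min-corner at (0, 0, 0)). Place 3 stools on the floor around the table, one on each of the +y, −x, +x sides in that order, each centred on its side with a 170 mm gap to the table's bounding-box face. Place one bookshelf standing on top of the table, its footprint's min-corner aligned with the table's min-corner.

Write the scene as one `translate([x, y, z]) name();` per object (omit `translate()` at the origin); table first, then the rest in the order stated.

table();
translate([514, 936, 0]) stool();
translate([-475, 258, 0]) stool();
translate([1503, 258, 0]) stool();
translate([0, 0, 736]) bookshelf();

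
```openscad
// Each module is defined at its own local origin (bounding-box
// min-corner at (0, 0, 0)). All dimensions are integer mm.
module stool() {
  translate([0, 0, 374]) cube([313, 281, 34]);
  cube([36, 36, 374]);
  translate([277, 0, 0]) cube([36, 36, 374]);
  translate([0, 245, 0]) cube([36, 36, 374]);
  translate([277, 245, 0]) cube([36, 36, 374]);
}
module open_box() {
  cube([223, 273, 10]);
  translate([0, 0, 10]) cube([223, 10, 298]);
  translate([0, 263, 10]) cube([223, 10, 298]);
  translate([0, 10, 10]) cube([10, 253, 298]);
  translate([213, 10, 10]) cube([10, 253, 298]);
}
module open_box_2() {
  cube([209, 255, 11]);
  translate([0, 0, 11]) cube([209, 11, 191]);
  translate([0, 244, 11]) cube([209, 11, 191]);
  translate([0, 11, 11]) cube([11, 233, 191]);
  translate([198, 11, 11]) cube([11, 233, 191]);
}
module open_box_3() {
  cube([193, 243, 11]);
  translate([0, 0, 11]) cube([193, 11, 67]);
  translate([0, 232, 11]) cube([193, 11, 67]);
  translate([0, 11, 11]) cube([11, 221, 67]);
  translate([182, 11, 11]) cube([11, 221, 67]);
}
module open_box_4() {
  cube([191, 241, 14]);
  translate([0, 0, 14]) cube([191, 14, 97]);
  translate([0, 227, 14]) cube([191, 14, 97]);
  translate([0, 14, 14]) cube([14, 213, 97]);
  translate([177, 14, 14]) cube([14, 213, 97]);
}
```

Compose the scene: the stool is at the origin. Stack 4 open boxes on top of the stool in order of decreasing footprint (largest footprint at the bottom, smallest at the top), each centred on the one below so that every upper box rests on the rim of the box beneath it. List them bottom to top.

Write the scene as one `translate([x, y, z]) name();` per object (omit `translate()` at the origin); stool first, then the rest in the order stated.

stool();
translate([45, 4, 408]) open_box();
translate([52, 13, 716]) open_box_2();
translate([60, 19, 918]) open_box_3();
translate([61, 20, 996]) open_box_4();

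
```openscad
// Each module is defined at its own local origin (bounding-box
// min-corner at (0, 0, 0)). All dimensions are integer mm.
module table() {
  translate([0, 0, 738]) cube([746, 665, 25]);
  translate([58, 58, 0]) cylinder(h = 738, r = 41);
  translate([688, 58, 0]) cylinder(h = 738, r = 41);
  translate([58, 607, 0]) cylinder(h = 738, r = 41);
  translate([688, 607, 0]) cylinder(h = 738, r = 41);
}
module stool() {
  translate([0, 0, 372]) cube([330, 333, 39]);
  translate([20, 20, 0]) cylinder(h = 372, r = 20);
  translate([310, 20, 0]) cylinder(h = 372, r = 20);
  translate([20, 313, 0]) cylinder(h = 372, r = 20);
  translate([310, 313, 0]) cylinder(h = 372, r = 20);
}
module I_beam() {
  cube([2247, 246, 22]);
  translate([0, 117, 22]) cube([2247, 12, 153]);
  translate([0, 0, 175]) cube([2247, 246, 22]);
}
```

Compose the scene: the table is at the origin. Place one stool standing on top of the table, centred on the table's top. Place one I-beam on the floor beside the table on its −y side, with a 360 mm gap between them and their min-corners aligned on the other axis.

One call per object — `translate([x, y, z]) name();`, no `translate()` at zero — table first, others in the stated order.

table();
translate([208, 166, 763]) stool();
translate([0, -606, 0]) I_beam();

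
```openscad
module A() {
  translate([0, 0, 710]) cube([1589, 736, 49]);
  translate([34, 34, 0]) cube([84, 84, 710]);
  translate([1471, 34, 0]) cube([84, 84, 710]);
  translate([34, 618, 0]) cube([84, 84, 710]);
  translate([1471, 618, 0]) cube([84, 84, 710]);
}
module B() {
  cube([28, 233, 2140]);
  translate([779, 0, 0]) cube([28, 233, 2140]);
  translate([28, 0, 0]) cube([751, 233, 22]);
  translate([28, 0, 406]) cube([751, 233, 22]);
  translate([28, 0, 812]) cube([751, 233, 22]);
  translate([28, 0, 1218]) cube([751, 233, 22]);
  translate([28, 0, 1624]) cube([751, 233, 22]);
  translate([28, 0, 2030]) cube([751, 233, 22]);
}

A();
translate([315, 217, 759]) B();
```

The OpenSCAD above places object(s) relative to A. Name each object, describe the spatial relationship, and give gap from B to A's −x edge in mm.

The bookshelf's min-x is at 315; the table's min-x is 0; gap = 315 mm.

A is a table. B is a bookshelf. The bookshelf is on top of the table. The gap from the bookshelf to the table's −x edge is 315 mm.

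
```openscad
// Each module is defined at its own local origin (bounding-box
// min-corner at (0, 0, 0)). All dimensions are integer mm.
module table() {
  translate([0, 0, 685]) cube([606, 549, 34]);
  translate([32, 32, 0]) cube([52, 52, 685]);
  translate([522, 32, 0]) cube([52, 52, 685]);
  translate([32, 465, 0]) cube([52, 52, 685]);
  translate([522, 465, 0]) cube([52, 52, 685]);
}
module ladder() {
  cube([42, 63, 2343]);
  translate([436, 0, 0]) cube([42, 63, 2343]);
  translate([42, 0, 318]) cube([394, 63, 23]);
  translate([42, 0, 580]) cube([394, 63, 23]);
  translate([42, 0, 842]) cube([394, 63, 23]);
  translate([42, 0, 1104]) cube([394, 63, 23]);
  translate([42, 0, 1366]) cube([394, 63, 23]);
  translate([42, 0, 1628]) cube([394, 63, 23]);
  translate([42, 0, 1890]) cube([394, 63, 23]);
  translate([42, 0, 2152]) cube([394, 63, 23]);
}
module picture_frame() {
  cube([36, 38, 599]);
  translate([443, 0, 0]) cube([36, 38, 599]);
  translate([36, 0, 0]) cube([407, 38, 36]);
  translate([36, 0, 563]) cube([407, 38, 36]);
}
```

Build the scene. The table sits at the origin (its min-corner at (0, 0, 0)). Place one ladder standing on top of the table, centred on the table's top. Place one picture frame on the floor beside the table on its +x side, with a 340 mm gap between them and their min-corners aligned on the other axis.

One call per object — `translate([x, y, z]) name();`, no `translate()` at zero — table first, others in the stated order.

table();
translate([64, 243, 719]) ladder();
translate([946, 0, 0]) picture_frame();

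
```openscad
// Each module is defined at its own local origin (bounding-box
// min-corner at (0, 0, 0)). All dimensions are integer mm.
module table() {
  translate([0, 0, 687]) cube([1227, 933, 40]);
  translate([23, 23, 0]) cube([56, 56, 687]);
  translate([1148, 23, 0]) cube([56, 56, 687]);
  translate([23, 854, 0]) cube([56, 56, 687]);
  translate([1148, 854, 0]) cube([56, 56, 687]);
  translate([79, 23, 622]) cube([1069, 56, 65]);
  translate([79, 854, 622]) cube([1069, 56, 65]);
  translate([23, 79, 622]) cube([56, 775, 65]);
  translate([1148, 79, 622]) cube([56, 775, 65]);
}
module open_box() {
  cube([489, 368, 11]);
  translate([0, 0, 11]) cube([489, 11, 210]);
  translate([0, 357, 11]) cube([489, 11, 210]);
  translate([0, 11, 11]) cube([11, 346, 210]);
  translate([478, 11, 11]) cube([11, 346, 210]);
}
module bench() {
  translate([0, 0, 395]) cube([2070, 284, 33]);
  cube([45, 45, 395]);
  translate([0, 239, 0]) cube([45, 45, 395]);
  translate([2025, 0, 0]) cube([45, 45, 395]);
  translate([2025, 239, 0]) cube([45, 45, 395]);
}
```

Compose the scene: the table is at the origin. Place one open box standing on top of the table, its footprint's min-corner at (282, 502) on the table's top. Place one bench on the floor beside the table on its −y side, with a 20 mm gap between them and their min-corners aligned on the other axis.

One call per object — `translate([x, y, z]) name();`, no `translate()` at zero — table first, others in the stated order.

table();
translate([282, 502, 727]) open_box();
translate([0, -304, 0]) bench();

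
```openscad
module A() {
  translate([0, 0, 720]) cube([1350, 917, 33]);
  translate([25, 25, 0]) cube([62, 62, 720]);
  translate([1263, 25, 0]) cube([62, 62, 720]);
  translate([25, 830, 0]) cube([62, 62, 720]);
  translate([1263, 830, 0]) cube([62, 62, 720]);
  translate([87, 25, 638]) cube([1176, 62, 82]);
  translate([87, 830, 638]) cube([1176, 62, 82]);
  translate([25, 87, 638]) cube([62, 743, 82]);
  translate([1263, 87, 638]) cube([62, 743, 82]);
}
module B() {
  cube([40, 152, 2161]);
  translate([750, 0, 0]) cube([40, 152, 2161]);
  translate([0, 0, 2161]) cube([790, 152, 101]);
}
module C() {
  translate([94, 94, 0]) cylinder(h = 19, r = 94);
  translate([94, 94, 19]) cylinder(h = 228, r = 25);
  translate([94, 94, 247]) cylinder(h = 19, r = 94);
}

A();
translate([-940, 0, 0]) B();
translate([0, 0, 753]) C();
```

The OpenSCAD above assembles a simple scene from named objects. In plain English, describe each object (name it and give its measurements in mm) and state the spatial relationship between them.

A is a table with a 1350×917 mm rectangular top, 33 mm thick, top surface at z = 753 mm, supported by four 62×62 mm square legs, each inset 25 mm from the nearest pair of top edges, running from the floor. Four apron rails, 62 mm thick and 82 mm tall, run between adjacent legs with their top edges flush with the underside of the top and their outer faces flush with the legs' outer faces.

B is a rectangular door frame: two vertical jambs of 40×152 mm section, 2161 mm tall, with a clear opening 710 mm wide between their inner faces. A header 101 mm tall and 152 mm deep lies on top of the jambs and spans the full outside width.

C is a spool: two coaxial disc flanges of radius 94 mm and thickness 19 mm, joined by a core cylinder of radius 25 mm and height 228 mm. The lower flange rests on z = 0 and the three cylinders share a vertical axis.

The door frame is on the floor beside the table on its −x side. The spool is on top of the table.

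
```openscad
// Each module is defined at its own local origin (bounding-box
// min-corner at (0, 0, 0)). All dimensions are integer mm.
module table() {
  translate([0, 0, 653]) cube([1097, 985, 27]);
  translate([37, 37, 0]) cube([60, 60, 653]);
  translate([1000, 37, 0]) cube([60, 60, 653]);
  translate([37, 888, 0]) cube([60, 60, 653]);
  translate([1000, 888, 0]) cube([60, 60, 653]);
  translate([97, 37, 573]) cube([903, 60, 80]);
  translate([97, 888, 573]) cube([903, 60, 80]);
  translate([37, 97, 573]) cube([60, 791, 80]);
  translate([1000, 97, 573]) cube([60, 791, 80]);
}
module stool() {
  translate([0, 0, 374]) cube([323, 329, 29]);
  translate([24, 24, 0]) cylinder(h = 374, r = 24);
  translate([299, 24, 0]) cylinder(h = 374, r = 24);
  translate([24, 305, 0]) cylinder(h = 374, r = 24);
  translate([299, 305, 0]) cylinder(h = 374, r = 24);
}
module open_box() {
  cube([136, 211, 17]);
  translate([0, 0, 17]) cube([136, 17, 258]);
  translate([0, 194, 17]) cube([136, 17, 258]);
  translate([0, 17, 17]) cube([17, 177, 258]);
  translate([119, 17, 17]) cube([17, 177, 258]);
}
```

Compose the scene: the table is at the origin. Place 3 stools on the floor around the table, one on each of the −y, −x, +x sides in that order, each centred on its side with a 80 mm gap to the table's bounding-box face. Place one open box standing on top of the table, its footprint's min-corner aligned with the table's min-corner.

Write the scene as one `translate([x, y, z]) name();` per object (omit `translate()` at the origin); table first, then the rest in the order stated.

table();
translate([387, -409, 0]) stool();
translate([-403, 328, 0]) stool();
translate([1177, 328, 0]) stool();
translate([0, 0, 680]) open_box();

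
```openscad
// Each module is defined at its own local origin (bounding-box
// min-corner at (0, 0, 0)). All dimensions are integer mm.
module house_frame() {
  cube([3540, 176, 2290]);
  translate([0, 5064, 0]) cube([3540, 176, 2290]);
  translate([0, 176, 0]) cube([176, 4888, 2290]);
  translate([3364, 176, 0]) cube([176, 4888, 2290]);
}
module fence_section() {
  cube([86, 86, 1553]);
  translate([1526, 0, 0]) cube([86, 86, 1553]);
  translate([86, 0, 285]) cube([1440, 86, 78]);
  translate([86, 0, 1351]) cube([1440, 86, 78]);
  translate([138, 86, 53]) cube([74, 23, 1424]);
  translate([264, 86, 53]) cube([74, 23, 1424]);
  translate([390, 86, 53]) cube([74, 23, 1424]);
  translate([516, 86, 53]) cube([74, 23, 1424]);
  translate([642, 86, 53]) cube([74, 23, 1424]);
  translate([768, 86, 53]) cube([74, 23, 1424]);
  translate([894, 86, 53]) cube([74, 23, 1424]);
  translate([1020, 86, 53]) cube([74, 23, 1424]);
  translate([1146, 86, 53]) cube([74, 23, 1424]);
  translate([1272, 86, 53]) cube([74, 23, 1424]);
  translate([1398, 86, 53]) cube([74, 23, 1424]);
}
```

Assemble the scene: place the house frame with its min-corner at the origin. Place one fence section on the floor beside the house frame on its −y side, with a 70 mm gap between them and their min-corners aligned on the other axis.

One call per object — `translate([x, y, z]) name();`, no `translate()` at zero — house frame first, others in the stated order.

house_frame();
translate([0, -179, 0]) fence_section();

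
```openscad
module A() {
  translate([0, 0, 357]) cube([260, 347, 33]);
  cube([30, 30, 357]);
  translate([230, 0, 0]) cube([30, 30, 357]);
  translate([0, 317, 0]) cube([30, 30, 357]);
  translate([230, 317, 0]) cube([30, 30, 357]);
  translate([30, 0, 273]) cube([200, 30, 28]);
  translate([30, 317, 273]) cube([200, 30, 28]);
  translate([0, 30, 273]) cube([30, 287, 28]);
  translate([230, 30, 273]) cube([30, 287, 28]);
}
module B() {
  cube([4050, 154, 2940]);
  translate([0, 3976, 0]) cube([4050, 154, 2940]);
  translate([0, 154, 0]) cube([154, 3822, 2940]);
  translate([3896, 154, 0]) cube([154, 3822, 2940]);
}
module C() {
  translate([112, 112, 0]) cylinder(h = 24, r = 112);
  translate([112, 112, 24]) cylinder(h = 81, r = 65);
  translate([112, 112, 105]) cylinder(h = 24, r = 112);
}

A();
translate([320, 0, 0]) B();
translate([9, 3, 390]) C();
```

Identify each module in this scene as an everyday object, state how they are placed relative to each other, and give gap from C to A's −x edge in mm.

A is a stool. B is a house frame. C is a spool. The house frame is on the floor beside the stool on its +x side. The spool is on top of the stool. The gap from the spool to the stool's −x edge is 9 mm.

The spool's min-x is at 9; the stool's min-x is 0; gap = 9 mm.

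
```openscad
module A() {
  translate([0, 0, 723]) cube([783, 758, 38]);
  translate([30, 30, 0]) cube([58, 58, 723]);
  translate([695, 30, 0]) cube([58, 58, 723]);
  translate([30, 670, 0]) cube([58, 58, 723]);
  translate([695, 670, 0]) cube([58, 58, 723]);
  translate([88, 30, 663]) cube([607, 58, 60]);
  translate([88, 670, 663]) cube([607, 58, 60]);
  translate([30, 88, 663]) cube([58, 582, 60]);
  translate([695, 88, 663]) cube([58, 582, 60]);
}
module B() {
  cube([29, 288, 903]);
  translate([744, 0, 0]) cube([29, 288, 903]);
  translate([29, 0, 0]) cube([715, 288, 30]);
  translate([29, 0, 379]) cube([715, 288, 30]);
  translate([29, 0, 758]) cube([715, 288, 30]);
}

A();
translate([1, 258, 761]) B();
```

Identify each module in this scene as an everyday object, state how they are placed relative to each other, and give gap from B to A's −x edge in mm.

The bookshelf's min-x is at 1; the table's min-x is 0; gap = 1 mm.

A is a table. B is a bookshelf. The bookshelf is on top of the table. The gap from the bookshelf to the table's −x edge is 1 mm.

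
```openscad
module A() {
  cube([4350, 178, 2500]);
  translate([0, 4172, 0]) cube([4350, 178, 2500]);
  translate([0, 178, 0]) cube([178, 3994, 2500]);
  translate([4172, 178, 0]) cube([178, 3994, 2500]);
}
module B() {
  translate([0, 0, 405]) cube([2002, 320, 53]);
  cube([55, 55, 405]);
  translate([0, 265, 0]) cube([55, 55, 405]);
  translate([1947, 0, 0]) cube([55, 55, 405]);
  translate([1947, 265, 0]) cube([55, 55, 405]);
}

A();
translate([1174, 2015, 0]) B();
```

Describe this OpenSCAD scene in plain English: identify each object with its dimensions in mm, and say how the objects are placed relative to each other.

A is the wall frame of a small rectangular building: four walls, each 2500 mm tall and 178 mm thick, enclosing a footprint 4350 mm (x) by 4350 mm (y) outside-to-outside, with no floor or roof. The front and back walls (the −y and +y sides) span the full width; the two side walls fit between them.

B is a bench: a 2002×320 mm seat slab, 53 mm thick, top at z = 458 mm, on four 55×55 mm square legs flush with the seat corners and standing on z = 0.

The bench sits inside the house frame, centred.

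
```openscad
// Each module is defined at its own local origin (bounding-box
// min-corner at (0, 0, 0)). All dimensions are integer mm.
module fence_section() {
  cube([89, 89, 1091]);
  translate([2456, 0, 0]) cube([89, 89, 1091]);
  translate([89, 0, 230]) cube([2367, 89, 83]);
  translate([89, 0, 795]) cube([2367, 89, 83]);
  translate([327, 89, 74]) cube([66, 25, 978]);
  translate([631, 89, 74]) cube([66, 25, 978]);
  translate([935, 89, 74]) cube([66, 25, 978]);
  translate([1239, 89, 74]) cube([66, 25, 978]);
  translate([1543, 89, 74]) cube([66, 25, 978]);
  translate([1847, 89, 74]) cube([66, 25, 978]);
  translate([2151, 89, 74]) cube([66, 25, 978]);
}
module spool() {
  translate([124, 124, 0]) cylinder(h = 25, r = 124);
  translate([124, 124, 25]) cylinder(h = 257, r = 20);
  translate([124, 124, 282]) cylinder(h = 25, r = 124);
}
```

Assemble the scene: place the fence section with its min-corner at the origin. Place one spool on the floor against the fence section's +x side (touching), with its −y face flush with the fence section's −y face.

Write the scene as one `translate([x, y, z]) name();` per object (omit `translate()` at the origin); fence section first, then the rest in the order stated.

fence_section();
translate([2545, 0, 0]) spool();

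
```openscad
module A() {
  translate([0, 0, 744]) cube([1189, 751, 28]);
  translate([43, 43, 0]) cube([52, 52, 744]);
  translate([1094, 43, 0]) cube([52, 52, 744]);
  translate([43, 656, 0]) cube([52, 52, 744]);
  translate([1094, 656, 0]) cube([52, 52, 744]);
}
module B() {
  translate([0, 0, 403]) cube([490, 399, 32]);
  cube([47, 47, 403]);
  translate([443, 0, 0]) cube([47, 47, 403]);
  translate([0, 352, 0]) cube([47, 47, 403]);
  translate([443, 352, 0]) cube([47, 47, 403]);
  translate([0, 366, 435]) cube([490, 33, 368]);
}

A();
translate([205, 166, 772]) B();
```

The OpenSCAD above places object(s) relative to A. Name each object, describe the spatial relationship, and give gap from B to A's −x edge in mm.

The chair's min-x is at 205; the table's min-x is 0; gap = 205 mm.

A is a table. B is a chair. The chair is on top of the table. The gap from the chair to the table's −x edge is 205 mm.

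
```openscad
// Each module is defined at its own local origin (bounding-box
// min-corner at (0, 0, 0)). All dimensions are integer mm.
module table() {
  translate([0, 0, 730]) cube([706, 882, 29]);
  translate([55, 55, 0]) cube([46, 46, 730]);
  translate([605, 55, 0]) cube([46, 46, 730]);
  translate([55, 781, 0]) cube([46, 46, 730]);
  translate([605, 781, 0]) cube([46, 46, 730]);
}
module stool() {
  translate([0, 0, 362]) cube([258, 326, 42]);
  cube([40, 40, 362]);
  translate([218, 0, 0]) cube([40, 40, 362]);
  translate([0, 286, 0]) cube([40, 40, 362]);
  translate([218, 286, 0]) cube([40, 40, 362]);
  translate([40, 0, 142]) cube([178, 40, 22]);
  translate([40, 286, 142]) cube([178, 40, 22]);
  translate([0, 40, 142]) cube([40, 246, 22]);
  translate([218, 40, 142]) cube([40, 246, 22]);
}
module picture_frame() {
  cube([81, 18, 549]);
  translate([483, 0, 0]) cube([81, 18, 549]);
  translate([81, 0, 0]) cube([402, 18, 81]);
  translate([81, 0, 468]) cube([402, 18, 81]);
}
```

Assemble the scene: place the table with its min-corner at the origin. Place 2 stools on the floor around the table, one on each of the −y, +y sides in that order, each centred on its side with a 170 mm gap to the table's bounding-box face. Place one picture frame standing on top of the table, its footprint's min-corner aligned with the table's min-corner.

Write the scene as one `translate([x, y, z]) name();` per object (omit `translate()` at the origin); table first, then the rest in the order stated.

table();
translate([224, -496, 0]) stool();
translate([224, 1052, 0]) stool();
translate([0, 0, 759]) picture_frame();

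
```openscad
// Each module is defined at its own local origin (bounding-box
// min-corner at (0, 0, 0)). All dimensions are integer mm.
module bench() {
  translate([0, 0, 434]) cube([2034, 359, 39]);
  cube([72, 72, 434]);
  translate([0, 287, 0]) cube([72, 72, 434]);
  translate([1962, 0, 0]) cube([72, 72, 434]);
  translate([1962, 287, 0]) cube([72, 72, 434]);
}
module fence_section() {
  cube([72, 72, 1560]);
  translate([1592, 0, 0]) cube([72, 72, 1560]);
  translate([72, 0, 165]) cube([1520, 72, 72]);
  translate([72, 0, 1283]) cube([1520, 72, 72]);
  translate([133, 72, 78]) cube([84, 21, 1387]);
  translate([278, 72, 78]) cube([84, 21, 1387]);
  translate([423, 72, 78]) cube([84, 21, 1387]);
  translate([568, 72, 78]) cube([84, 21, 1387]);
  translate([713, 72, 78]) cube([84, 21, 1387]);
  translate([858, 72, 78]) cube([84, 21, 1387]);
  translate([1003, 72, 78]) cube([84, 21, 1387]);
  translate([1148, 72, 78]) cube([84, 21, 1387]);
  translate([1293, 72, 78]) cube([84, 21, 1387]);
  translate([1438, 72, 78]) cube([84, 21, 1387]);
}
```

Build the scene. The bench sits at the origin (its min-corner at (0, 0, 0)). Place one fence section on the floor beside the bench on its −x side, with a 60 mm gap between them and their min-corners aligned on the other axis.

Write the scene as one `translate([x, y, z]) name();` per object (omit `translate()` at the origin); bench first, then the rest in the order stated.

bench();
translate([-1724, 0, 0]) fence_section();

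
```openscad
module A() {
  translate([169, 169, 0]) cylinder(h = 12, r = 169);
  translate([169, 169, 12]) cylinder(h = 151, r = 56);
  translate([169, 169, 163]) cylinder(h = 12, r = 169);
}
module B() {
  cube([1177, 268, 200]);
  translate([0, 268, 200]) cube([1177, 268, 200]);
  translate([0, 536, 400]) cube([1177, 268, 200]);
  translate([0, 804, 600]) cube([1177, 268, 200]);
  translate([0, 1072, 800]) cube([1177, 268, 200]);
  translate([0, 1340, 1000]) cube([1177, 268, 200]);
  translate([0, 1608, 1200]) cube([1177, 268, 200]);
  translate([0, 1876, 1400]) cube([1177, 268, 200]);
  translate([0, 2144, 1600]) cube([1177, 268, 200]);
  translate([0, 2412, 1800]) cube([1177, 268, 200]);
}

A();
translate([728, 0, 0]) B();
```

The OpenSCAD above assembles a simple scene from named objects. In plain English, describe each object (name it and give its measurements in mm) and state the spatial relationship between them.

A is a spool: two coaxial disc flanges of radius 169 mm and thickness 12 mm, joined by a core cylinder of radius 56 mm and height 151 mm. The lower flange rests on z = 0 and the three cylinders share a vertical axis.

B is a run of 10 identical solid stair steps. Each tread is 1177×268 mm and each step block is 200 mm high. Step 1 rests on the floor; step k is offset from step 1 by (k−1)×268 mm in y and (k−1)×200 mm in z.

The staircase is on the floor beside the spool on its +x side.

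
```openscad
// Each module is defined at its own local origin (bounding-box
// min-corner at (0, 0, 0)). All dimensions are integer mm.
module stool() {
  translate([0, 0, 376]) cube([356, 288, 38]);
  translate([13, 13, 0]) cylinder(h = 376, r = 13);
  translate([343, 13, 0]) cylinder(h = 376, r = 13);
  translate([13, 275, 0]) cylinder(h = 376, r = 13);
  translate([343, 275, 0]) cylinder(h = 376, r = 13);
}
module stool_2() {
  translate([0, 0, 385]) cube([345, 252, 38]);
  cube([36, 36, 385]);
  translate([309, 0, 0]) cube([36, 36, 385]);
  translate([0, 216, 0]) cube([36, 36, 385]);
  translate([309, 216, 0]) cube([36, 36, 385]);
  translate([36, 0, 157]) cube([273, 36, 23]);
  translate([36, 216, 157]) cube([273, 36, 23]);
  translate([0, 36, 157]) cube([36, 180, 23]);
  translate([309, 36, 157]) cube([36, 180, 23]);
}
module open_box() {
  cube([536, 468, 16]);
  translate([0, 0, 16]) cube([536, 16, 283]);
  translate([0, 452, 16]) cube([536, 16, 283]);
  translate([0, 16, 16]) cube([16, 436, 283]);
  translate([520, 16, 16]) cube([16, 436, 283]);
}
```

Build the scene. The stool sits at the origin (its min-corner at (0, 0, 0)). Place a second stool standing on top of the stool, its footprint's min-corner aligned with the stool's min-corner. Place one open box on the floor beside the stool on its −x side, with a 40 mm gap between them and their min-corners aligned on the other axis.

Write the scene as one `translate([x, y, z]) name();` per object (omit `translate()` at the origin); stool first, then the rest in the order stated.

stool();
translate([0, 0, 414]) stool_2();
translate([-576, 0, 0]) open_box();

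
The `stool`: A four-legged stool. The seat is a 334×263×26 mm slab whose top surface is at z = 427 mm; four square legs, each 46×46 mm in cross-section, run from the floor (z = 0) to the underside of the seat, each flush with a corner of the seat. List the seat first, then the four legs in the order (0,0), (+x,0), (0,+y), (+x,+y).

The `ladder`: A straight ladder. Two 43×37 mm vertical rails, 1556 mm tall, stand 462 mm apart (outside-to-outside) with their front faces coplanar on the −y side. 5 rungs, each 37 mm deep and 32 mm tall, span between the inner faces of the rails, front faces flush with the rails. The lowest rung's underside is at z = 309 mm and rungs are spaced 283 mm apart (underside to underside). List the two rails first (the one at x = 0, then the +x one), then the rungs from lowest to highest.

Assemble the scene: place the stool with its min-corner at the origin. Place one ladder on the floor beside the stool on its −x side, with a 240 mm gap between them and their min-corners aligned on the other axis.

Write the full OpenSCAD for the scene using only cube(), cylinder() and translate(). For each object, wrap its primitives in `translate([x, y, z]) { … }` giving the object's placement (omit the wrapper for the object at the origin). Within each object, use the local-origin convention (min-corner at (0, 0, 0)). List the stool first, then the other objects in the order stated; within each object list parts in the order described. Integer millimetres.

translate([0, 0, 401]) cube([334, 263, 26]);
cube([46, 46, 401]);
translate([288, 0, 0]) cube([46, 46, 401]);
translate([0, 217, 0]) cube([46, 46, 401]);
translate([288, 217, 0]) cube([46, 46, 401]);
translate([-702, 0, 0]) {
  cube([43, 37, 1556]);
  translate([419, 0, 0]) cube([43, 37, 1556]);
  translate([43, 0, 309]) cube([376, 37, 32]);
  translate([43, 0, 592]) cube([376, 37, 32]);
  translate([43, 0, 875]) cube([376, 37, 32]);
  translate([43, 0, 1158]) cube([376, 37, 32]);
  translate([43, 0, 1441]) cube([376, 37, 32]);
}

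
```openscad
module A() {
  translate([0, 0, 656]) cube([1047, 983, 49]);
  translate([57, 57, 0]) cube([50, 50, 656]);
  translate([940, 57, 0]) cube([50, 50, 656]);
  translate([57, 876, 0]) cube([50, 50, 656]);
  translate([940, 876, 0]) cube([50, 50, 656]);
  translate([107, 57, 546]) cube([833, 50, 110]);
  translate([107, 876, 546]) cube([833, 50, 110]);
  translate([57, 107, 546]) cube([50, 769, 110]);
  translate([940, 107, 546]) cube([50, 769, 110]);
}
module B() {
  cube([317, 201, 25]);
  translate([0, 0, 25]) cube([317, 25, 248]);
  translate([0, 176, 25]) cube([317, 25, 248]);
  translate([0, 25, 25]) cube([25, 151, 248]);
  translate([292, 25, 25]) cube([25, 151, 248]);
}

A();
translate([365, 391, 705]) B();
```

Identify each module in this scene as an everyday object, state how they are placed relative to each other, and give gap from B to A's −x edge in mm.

A is a table. B is an open box. The open box is on top of the table, centred. The gap from the open box to the table's −x edge is 365 mm.

The open box's min-x is at 365; the table's min-x is 0; gap = 365 mm.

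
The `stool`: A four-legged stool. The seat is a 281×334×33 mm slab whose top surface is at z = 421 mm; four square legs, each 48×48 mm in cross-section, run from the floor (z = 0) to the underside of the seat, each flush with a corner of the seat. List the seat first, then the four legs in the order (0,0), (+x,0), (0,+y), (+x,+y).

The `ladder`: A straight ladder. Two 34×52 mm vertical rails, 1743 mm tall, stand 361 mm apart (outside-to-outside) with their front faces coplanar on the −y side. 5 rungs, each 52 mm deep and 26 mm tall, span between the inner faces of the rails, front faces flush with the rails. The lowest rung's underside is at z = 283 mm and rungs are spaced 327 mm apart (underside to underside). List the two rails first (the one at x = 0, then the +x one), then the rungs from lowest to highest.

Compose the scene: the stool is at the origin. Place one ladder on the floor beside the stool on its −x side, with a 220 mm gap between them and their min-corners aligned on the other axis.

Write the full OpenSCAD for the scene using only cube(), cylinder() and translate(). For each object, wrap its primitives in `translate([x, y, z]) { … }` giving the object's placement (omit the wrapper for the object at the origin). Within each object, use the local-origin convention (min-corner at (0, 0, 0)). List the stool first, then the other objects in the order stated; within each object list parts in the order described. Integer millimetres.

translate([0, 0, 388]) cube([281, 334, 33]);
cube([48, 48, 388]);
translate([233, 0, 0]) cube([48, 48, 388]);
translate([0, 286, 0]) cube([48, 48, 388]);
translate([233, 286, 0]) cube([48, 48, 388]);
translate([-581, 0, 0]) {
  cube([34, 52, 1743]);
  translate([327, 0, 0]) cube([34, 52, 1743]);
  translate([34, 0, 283]) cube([293, 52, 26]);
  translate([34, 0, 610]) cube([293, 52, 26]);
  translate([34, 0, 937]) cube([293, 52, 26]);
  translate([34, 0, 1264]) cube([293, 52, 26]);
  translate([34, 0, 1591]) cube([293, 52, 26]);
}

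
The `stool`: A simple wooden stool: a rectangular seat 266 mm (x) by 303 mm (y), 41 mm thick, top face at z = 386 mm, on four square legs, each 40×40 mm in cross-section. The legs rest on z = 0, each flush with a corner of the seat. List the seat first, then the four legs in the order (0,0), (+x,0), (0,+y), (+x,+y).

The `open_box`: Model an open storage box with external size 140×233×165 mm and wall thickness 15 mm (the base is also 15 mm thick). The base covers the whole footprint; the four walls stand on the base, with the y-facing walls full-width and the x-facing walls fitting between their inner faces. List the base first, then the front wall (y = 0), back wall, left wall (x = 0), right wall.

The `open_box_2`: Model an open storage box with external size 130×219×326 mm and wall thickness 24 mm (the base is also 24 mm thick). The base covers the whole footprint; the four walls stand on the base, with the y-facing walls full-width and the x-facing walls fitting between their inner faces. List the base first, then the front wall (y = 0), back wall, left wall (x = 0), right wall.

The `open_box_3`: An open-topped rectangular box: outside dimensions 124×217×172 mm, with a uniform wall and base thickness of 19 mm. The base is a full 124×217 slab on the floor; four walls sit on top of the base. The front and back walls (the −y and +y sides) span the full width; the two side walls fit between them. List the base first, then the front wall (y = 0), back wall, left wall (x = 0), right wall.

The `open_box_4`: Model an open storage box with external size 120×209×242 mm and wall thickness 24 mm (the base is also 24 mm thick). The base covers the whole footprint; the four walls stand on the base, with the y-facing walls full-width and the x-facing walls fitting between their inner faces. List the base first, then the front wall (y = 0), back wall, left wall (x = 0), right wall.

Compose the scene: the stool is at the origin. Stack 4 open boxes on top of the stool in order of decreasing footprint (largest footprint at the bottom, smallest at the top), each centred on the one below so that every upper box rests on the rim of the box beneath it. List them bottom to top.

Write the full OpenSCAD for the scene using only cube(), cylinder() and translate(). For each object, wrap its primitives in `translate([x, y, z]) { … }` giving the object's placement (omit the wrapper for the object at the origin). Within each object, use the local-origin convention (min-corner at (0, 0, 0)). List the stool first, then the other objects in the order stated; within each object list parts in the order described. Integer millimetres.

translate([0, 0, 345]) cube([266, 303, 41]);
cube([40, 40, 345]);
translate([226, 0, 0]) cube([40, 40, 345]);
translate([0, 263, 0]) cube([40, 40, 345]);
translate([226, 263, 0]) cube([40, 40, 345]);
translate([63, 35, 386]) {
  cube([140, 233, 15]);
  translate([0, 0, 15]) cube([140, 15, 150]);
  translate([0, 218, 15]) cube([140, 15, 150]);
  translate([0, 15, 15]) cube([15, 203, 150]);
  translate([125, 15, 15]) cube([15, 203, 150]);
}
translate([68, 42, 551]) {
  cube([130, 219, 24]);
  translate([0, 0, 24]) cube([130, 24, 302]);
  translate([0, 195, 24]) cube([130, 24, 302]);
  translate([0, 24, 24]) cube([24, 171, 302]);
  translate([106, 24, 24]) cube([24, 171, 302]);
}
translate([71, 43, 877]) {
  cube([124, 217, 19]);
  translate([0, 0, 19]) cube([124, 19, 153]);
  translate([0, 198, 19]) cube([124, 19, 153]);
  translate([0, 19, 19]) cube([19, 179, 153]);
  translate([105, 19, 19]) cube([19, 179, 153]);
}
translate([73, 47, 1049]) {
  cube([120, 209, 24]);
  translate([0, 0, 24]) cube([120, 24, 218]);
  translate([0, 185, 24]) cube([120, 24, 218]);
  translate([0, 24, 24]) cube([24, 161, 218]);
  translate([96, 24, 24]) cube([24, 161, 218]);
}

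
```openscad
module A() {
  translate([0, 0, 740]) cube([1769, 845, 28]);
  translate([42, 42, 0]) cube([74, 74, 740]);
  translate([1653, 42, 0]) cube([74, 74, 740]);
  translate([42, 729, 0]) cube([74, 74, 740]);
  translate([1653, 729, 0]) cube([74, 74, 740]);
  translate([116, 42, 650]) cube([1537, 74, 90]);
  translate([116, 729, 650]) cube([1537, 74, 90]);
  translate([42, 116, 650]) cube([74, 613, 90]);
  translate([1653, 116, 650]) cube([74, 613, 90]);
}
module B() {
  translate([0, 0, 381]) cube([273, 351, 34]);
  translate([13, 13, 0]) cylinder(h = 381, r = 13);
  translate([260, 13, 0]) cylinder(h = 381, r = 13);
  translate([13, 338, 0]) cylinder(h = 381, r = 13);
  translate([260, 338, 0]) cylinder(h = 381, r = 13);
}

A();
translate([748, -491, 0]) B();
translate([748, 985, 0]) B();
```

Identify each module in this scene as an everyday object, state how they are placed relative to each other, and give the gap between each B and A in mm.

Each stool's nearest face is 140 mm from the table's bounding box.

A is a table. B is a stool. Two stools sit around the table at the −y, +y sides. The gap between each stool and the table is 140 mm.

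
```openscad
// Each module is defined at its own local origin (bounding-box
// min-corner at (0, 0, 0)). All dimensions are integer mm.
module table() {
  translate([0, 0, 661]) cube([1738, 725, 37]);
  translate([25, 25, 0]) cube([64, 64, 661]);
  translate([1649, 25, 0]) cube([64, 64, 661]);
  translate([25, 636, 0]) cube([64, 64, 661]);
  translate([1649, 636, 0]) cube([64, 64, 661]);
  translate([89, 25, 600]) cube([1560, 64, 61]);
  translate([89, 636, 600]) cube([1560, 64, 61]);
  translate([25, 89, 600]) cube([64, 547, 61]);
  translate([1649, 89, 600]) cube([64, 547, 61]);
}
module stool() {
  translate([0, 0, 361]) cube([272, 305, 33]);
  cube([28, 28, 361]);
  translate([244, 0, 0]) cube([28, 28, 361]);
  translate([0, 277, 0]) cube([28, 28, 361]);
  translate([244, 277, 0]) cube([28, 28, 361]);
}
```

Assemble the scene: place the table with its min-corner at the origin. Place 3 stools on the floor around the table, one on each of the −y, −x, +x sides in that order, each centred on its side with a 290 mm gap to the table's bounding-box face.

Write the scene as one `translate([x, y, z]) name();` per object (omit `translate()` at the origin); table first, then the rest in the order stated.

table();
translate([733, -595, 0]) stool();
translate([-562, 210, 0]) stool();
translate([2028, 210, 0]) stool();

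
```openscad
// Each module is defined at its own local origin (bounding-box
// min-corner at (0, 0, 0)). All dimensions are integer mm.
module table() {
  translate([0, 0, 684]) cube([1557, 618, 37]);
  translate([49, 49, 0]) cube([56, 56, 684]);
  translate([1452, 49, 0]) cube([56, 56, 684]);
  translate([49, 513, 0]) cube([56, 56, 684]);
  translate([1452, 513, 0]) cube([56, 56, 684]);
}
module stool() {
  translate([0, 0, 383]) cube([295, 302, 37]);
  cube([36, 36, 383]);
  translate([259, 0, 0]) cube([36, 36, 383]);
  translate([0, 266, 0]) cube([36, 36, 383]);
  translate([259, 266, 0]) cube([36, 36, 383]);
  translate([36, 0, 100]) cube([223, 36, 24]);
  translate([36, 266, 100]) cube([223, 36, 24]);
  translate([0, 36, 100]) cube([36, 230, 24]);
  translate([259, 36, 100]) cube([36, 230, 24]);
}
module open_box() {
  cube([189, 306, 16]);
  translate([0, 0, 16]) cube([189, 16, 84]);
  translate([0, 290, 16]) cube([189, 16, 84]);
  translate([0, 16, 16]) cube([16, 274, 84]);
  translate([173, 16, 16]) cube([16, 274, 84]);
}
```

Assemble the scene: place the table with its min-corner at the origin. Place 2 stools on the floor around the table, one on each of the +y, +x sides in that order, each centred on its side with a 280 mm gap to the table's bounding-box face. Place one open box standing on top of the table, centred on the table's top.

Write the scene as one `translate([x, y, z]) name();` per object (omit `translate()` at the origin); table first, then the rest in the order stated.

table();
translate([631, 898, 0]) stool();
translate([1837, 158, 0]) stool();
translate([684, 156, 721]) open_box();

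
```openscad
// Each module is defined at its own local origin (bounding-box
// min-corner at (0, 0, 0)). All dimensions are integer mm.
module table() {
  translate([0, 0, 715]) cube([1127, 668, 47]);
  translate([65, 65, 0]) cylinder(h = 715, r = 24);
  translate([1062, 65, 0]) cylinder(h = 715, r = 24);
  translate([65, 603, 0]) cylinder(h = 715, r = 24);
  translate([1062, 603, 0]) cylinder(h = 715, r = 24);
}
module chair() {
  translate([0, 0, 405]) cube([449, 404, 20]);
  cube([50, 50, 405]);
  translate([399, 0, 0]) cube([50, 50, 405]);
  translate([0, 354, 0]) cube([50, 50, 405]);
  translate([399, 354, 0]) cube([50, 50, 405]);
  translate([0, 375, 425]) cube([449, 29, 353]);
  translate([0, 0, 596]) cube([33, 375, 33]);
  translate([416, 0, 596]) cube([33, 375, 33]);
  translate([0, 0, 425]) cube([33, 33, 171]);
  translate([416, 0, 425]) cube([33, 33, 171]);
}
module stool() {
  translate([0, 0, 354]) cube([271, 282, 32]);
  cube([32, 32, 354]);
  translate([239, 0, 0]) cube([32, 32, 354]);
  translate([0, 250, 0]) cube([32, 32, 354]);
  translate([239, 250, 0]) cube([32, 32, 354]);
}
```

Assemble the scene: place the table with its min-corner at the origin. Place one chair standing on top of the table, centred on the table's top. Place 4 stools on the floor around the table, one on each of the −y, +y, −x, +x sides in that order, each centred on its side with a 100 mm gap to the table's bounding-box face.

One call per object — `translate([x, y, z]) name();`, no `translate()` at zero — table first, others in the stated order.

table();
translate([339, 132, 762]) chair();
translate([428, -382, 0]) stool();
translate([428, 768, 0]) stool();
translate([-371, 193, 0]) stool();
translate([1227, 193, 0]) stool();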